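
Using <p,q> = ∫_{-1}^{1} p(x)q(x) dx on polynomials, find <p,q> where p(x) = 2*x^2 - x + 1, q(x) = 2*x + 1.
<p,q> = 2

Expand the product: p(x)·q(x) = 4*x^3 + x + 1.
∫_{-1}^{1} of each monomial x^k gives [2/(k+1) if k even, 0 if k odd]. Integrating term-by-term (or equivalently evaluating the antiderivative F(x) = x^4 + x^2/2 + x at the endpoints):
  F(1) − F(−1) = 5/2 − (1/2) = 2.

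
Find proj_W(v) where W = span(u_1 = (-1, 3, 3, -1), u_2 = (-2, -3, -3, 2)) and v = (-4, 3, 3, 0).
proj_W(v) = (-4, 3, 3, 0)

Set up U = [u_1 | ... | u_2] ∈ R^(4×2). The projector onto W = col(U) is P = U (U^T U)^(-1) U^T.
Compute U^T U =
  [20, -18]
  [-18, 26],
and U^T v = (22, -10).
Solve U^T U · c = U^T v for the coefficients: c = (2, 1). The projection is proj_W(v) = U c.
Check: (v - proj_W(v)) · u_1 = 0  (should be 0).
Check: (v - proj_W(v)) · u_2 = 0  (should be 0).
Result: proj_W(v) = (-4, 3, 3, 0).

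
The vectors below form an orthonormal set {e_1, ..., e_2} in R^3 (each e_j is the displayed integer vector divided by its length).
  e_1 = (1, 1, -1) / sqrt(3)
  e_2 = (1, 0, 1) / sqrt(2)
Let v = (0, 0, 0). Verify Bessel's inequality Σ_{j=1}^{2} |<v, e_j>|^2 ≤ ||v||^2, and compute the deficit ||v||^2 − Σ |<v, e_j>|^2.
Σ |<v, e_j>|^2 = 0; ||v||^2 = 0; deficit = 0

Write each e_j = u_j / sqrt(<u_j, u_j>) where u_j is the displayed integer vector. Then <v, e_j> = <v, u_j> / sqrt(<u_j, u_j>), so |<v, e_j>|^2 = <v, u_j>^2 / <u_j, u_j>.
Coefficients: <v, e_1> = 0/sqrt(3), <v, e_2> = 0/sqrt(2).
Square and sum: Σ |<v, e_j>|^2 = 0.
Compute ||v||^2 = v·v = 0.
Deficit = 0 − 0 = 0 ≥ 0, confirming Bessel's inequality. (The deficit equals ||v − Σ <v,e_j> e_j||^2, the squared distance from v to span{e_j}.)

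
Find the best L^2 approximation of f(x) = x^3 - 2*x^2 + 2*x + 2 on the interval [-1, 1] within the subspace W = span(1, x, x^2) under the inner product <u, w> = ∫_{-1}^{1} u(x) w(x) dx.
g(x) = -2*x^2 + 13*x/5 + 2

The best approximation g ∈ W is the orthogonal projection of f onto W. Writing g = a_0 + a_1 x + a_2 x^2, the coefficients solve the normal equations G · a = b where
  G_{ij} = <φ_i, φ_j> and b_i = <f, φ_i>, with φ_0 = 1, φ_1 = x, φ_2 = x^2.
G =
  [2, 0, 2/3]
  [0, 2/3, 0]
  [2/3, 0, 2/5],
b = (8/3, 26/15, 8/15).
Solving gives a_0 = 2, a_1 = 13/5, a_2 = -2, so
  g(x) = -2*x^2 + 13*x/5 + 2.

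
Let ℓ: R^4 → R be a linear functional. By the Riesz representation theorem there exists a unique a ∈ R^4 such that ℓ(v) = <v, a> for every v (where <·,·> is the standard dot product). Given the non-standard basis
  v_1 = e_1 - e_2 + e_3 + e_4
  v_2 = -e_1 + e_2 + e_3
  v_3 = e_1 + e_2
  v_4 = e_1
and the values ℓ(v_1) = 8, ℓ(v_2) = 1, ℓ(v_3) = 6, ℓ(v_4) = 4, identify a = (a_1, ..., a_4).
a = (4, 2, 3, 3)

Write a = (a_1, ..., a_4) in the standard basis. For each basis vector v_i, ℓ(v_i) = <v_i, a> is a linear equation in the a_j's. Collect the n equations into a matrix system V a = ℓ, where row i of V is v_i (expressed in the standard basis). Since V is invertible (lower-triangular with 1s on the diagonal, up to permutation), solve by back-substitution:
  V =
[[1, -1, 1, 1],
 [-1, 1, 1, 0],
 [1, 1, 0, 0],
 [1, 0, 0, 0]]
  V a = (8, 1, 6, 4)
Solving gives a = (4, 2, 3, 3).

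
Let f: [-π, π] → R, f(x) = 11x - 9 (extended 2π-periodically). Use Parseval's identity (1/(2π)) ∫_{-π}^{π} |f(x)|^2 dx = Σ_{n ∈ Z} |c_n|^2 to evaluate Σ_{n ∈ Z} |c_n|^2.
Σ |c_n|^2 = 121π^2/3 + 81

Expand and integrate term by term over [-π, π]:
  ∫ (11x)^2 dx = 121·(2π^3/3); ∫ 2·11·(-9)·x dx = 0 (odd integrand); ∫ (-9)^2 dx = 81·2π.
So (1/(2π)) ∫_{-π}^{π} (11x - 9)^2 dx = 121π^2/3 + 81 = 121π^2/3 + 81.
Parseval ⇒ Σ |c_n|^2 = 121π^2/3 + 81.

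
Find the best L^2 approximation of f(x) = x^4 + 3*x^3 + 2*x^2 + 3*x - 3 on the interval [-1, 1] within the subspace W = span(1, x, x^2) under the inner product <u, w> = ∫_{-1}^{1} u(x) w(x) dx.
g(x) = 20*x^2/7 + 24*x/5 - 108/35

The best approximation g ∈ W is the orthogonal projection of f onto W. Writing g = a_0 + a_1 x + a_2 x^2, the coefficients solve the normal equations G · a = b where
  G_{ij} = <φ_i, φ_j> and b_i = <f, φ_i>, with φ_0 = 1, φ_1 = x, φ_2 = x^2.
G =
  [2, 0, 2/3]
  [0, 2/3, 0]
  [2/3, 0, 2/5],
b = (-64/15, 16/5, -32/35).
Solving gives a_0 = -108/35, a_1 = 24/5, a_2 = 20/7, so
  g(x) = 20*x^2/7 + 24*x/5 - 108/35.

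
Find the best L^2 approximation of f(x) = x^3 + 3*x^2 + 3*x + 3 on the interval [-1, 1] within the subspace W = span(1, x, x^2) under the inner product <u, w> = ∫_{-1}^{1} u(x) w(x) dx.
g(x) = 3*x^2 + 18*x/5 + 3

The best approximation g ∈ W is the orthogonal projection of f onto W. Writing g = a_0 + a_1 x + a_2 x^2, the coefficients solve the normal equations G · a = b where
  G_{ij} = <φ_i, φ_j> and b_i = <f, φ_i>, with φ_0 = 1, φ_1 = x, φ_2 = x^2.
G =
  [2, 0, 2/3]
  [0, 2/3, 0]
  [2/3, 0, 2/5],
b = (8, 12/5, 16/5).
Solving gives a_0 = 3, a_1 = 18/5, a_2 = 3, so
  g(x) = 3*x^2 + 18*x/5 + 3.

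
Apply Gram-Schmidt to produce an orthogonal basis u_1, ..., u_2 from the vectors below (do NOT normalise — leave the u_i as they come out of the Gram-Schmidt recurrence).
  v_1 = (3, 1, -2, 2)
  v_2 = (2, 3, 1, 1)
Orthogonal basis:
  u_1 = (3, 1, -2, 2)
  u_2 = (1/2, 5/2, 2, 0)

Apply the Gram-Schmidt recurrence
  u_1 = v_1
  u_i = v_i − Σ_{j<i} ((v_i · u_j) / (u_j · u_j)) · u_j.

Step by step this gives:
  u_1 = (3, 1, -2, 2)
  u_2 = (1/2, 5/2, 2, 0)

Orthogonality check:
  u_2 · u_1 = 0 (should be 0)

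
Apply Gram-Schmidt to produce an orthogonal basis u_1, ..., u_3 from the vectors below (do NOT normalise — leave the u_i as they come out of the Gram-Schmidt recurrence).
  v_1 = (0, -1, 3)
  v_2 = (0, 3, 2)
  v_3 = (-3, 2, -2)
Orthogonal basis:
  u_1 = (0, -1, 3)
  u_2 = (0, 33/10, 11/10)
  u_3 = (-3, 0, 0)

Apply the Gram-Schmidt recurrence
  u_1 = v_1
  u_i = v_i − Σ_{j<i} ((v_i · u_j) / (u_j · u_j)) · u_j.

Step by step this gives:
  u_1 = (0, -1, 3)
  u_2 = (0, 33/10, 11/10)
  u_3 = (-3, 0, 0)

Orthogonality check:
  u_2 · u_1 = 0 (should be 0)
  u_3 · u_1 = 0 (should be 0)
  u_3 · u_2 = 0 (should be 0)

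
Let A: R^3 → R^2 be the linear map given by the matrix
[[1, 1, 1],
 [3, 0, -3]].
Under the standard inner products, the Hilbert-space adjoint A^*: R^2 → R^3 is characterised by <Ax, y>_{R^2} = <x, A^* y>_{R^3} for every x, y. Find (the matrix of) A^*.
A^* = A^T =
[[1, 3],
 [1, 0],
 [1, -3]]

For real matrices with standard dot products, the defining identity <Ax, y> = <x, A^* y> gives (Ax)^T y = x^T (A^*) y, i.e. x^T A^T y = x^T (A^*) y. Since this holds for all x, y, we must have A^* = A^T. Therefore
A^* =
[[1, 3],
 [1, 0],
 [1, -3]].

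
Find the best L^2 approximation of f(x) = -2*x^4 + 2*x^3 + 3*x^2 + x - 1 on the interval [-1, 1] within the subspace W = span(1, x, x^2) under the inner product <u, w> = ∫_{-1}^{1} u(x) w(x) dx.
g(x) = 9*x^2/7 + 11*x/5 - 29/35

The best approximation g ∈ W is the orthogonal projection of f onto W. Writing g = a_0 + a_1 x + a_2 x^2, the coefficients solve the normal equations G · a = b where
  G_{ij} = <φ_i, φ_j> and b_i = <f, φ_i>, with φ_0 = 1, φ_1 = x, φ_2 = x^2.
G =
  [2, 0, 2/3]
  [0, 2/3, 0]
  [2/3, 0, 2/5],
b = (-4/5, 22/15, -4/105).
Solving gives a_0 = -29/35, a_1 = 11/5, a_2 = 9/7, so
  g(x) = 9*x^2/7 + 11*x/5 - 29/35.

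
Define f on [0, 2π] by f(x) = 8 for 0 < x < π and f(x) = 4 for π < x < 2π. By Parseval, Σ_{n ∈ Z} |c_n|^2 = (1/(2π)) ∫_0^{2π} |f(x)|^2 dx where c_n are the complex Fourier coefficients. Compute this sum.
Σ |c_n|^2 = 40

Parseval equates the L^2 energy of f (normalised by 1/(2π)) with the ℓ^2 sum of its Fourier coefficients: (1/(2π)) ∫_0^{2π} |f|^2 = Σ |c_n|^2.
Compute the left side: (1/(2π)) [∫_0^π 8^2 dx + ∫_π^{2π} 4^2 dx] = (1/(2π)) · (64π + 16π) = (64 + 16)/2 = 40.
So Σ_{n ∈ Z} |c_n|^2 = 40.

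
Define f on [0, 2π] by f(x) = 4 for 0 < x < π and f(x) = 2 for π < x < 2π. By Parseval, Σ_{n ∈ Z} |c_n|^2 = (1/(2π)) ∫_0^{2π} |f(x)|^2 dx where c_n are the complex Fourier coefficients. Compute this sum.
Σ |c_n|^2 = 10

Parseval equates the L^2 energy of f (normalised by 1/(2π)) with the ℓ^2 sum of its Fourier coefficients: (1/(2π)) ∫_0^{2π} |f|^2 = Σ |c_n|^2.
Compute the left side: (1/(2π)) [∫_0^π 4^2 dx + ∫_π^{2π} 2^2 dx] = (1/(2π)) · (16π + 4π) = (16 + 4)/2 = 10.
So Σ_{n ∈ Z} |c_n|^2 = 10.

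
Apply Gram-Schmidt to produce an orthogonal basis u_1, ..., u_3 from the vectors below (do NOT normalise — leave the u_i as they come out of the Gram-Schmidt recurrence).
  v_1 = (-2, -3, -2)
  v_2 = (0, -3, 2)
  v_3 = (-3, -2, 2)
Orthogonal basis:
  u_1 = (-2, -3, -2)
  u_2 = (10/17, -36/17, 44/17)
  u_3 = (-120/49, 40/49, 60/49)

Apply the Gram-Schmidt recurrence
  u_1 = v_1
  u_i = v_i − Σ_{j<i} ((v_i · u_j) / (u_j · u_j)) · u_j.

Step by step this gives:
  u_1 = (-2, -3, -2)
  u_2 = (10/17, -36/17, 44/17)
  u_3 = (-120/49, 40/49, 60/49)

Orthogonality check:
  u_2 · u_1 = 0 (should be 0)
  u_3 · u_1 = 0 (should be 0)
  u_3 · u_2 = 0 (should be 0)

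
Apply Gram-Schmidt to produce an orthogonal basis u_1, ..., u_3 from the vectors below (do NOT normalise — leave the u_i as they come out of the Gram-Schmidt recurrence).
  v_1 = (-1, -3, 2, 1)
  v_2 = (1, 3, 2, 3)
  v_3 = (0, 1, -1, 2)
Orthogonal basis:
  u_1 = (-1, -3, 2, 1)
  u_2 = (4/5, 12/5, 12/5, 16/5)
  u_3 = (-3/7, -2/7, -9/7, 9/7)

Apply the Gram-Schmidt recurrence
  u_1 = v_1
  u_i = v_i − Σ_{j<i} ((v_i · u_j) / (u_j · u_j)) · u_j.

Step by step this gives:
  u_1 = (-1, -3, 2, 1)
  u_2 = (4/5, 12/5, 12/5, 16/5)
  u_3 = (-3/7, -2/7, -9/7, 9/7)

Orthogonality check:
  u_2 · u_1 = 0 (should be 0)
  u_3 · u_1 = 0 (should be 0)
  u_3 · u_2 = 0 (should be 0)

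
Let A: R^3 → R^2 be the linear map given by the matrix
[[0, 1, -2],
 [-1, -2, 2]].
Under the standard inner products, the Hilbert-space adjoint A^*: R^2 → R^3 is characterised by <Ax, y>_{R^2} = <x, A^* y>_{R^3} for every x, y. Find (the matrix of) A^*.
A^* = A^T =
[[0, -1],
 [1, -2],
 [-2, 2]]

For real matrices with standard dot products, the defining identity <Ax, y> = <x, A^* y> gives (Ax)^T y = x^T (A^*) y, i.e. x^T A^T y = x^T (A^*) y. Since this holds for all x, y, we must have A^* = A^T. Therefore
A^* =
[[0, -1],
 [1, -2],
 [-2, 2]].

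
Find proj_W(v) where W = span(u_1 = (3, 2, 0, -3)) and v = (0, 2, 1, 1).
proj_W(v) = (3/22, 1/11, 0, -3/22)

Set up U = [u_1 | ... | u_1] ∈ R^(4×1). The projector onto W = col(U) is P = U (U^T U)^(-1) U^T.
Compute U^T U =
  [22],
and U^T v = (1).
Solve U^T U · c = U^T v for the coefficients: c = (1/22). The projection is proj_W(v) = U c.
Check: (v - proj_W(v)) · u_1 = 0  (should be 0).
Result: proj_W(v) = (3/22, 1/11, 0, -3/22).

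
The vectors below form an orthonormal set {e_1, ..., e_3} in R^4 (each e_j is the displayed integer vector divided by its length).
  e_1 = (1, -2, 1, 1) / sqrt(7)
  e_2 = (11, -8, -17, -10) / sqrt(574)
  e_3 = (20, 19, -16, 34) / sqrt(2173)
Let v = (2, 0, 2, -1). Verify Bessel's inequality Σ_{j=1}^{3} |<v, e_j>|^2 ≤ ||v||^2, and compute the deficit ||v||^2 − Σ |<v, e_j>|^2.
Σ |<v, e_j>|^2 = 85/53; ||v||^2 = 9; deficit = 392/53

Write each e_j = u_j / sqrt(<u_j, u_j>) where u_j is the displayed integer vector. Then <v, e_j> = <v, u_j> / sqrt(<u_j, u_j>), so |<v, e_j>|^2 = <v, u_j>^2 / <u_j, u_j>.
Coefficients: <v, e_1> = 3/sqrt(7), <v, e_2> = -2/sqrt(574), <v, e_3> = -26/sqrt(2173).
Square and sum: Σ |<v, e_j>|^2 = 85/53.
Compute ||v||^2 = v·v = 9.
Deficit = 9 − 85/53 = 392/53 ≥ 0, confirming Bessel's inequality. (The deficit equals ||v − Σ <v,e_j> e_j||^2, the squared distance from v to span{e_j}.)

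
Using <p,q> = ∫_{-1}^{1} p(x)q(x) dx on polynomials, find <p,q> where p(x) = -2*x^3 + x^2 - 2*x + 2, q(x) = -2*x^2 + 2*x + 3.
<p,q> = 94/15

Expand the product: p(x)·q(x) = 4*x^5 - 6*x^4 - 5*x^2 - 2*x + 6.
∫_{-1}^{1} of each monomial x^k gives [2/(k+1) if k even, 0 if k odd]. Integrating term-by-term (or equivalently evaluating the antiderivative F(x) = 2*x^6/3 - 6*x^5/5 - 5*x^3/3 - x^2 + 6*x at the endpoints):
  F(1) − F(−1) = 14/5 − (-52/15) = 94/15.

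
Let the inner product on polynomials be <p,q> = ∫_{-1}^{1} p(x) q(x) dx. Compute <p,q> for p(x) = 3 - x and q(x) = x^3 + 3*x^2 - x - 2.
<p,q> = -86/15

Expand the product: p(x)·q(x) = -x^4 + 10*x^2 - x - 6.
∫_{-1}^{1} of each monomial x^k gives [2/(k+1) if k even, 0 if k odd]. Integrating term-by-term (or equivalently evaluating the antiderivative F(x) = -x^5/5 + 10*x^3/3 - x^2/2 - 6*x at the endpoints):
  F(1) − F(−1) = -101/30 − (71/30) = -86/15.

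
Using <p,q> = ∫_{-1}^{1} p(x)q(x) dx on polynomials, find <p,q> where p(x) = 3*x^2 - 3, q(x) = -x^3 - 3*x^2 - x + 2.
<p,q> = -28/5

Expand the product: p(x)·q(x) = -3*x^5 - 9*x^4 + 15*x^2 + 3*x - 6.
∫_{-1}^{1} of each monomial x^k gives [2/(k+1) if k even, 0 if k odd]. Integrating term-by-term (or equivalently evaluating the antiderivative F(x) = -x^6/2 - 9*x^5/5 + 5*x^3 + 3*x^2/2 - 6*x at the endpoints):
  F(1) − F(−1) = -9/5 − (19/5) = -28/5.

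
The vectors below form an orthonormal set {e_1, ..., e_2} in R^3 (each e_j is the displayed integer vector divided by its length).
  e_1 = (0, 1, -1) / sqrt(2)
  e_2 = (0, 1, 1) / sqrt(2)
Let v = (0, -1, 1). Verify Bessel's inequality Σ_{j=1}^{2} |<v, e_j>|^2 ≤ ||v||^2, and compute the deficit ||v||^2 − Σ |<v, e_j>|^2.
Σ |<v, e_j>|^2 = 2; ||v||^2 = 2; deficit = 0

Write each e_j = u_j / sqrt(<u_j, u_j>) where u_j is the displayed integer vector. Then <v, e_j> = <v, u_j> / sqrt(<u_j, u_j>), so |<v, e_j>|^2 = <v, u_j>^2 / <u_j, u_j>.
Coefficients: <v, e_1> = -2/sqrt(2), <v, e_2> = 0/sqrt(2).
Square and sum: Σ |<v, e_j>|^2 = 2.
Compute ||v||^2 = v·v = 2.
Deficit = 2 − 2 = 0 ≥ 0, confirming Bessel's inequality. (The deficit equals ||v − Σ <v,e_j> e_j||^2, the squared distance from v to span{e_j}.)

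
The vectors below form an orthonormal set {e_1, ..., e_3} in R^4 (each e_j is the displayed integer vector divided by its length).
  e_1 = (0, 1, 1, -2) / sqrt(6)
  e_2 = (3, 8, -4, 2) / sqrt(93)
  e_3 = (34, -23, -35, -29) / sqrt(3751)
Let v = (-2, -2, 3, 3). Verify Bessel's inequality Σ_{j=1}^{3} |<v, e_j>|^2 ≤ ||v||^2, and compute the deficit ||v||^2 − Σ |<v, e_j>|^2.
Σ |<v, e_j>|^2 = 6003/242; ||v||^2 = 26; deficit = 289/242

Write each e_j = u_j / sqrt(<u_j, u_j>) where u_j is the displayed integer vector. Then <v, e_j> = <v, u_j> / sqrt(<u_j, u_j>), so |<v, e_j>|^2 = <v, u_j>^2 / <u_j, u_j>.
Coefficients: <v, e_1> = -5/sqrt(6), <v, e_2> = -28/sqrt(93), <v, e_3> = -214/sqrt(3751).
Square and sum: Σ |<v, e_j>|^2 = 6003/242.
Compute ||v||^2 = v·v = 26.
Deficit = 26 − 6003/242 = 289/242 ≥ 0, confirming Bessel's inequality. (The deficit equals ||v − Σ <v,e_j> e_j||^2, the squared distance from v to span{e_j}.)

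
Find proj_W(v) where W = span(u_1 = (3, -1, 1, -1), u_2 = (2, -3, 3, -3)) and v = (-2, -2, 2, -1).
proj_W(v) = (-2, -5/3, 5/3, -5/3)

Set up U = [u_1 | ... | u_2] ∈ R^(4×2). The projector onto W = col(U) is P = U (U^T U)^(-1) U^T.
Compute U^T U =
  [12, 15]
  [15, 31],
and U^T v = (-1, 11).
Solve U^T U · c = U^T v for the coefficients: c = (-4/3, 1). The projection is proj_W(v) = U c.
Check: (v - proj_W(v)) · u_1 = 0  (should be 0).
Check: (v - proj_W(v)) · u_2 = 0  (should be 0).
Result: proj_W(v) = (-2, -5/3, 5/3, -5/3).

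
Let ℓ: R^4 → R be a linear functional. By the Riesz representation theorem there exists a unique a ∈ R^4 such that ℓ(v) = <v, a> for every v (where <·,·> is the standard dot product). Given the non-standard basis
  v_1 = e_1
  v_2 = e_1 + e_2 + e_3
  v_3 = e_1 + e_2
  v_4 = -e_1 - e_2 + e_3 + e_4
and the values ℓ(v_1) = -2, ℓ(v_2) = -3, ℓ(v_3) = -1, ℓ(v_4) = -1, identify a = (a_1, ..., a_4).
a = (-2, 1, -2, 0)

Write a = (a_1, ..., a_4) in the standard basis. For each basis vector v_i, ℓ(v_i) = <v_i, a> is a linear equation in the a_j's. Collect the n equations into a matrix system V a = ℓ, where row i of V is v_i (expressed in the standard basis). Since V is invertible (lower-triangular with 1s on the diagonal, up to permutation), solve by back-substitution:
  V =
[[1, 0, 0, 0],
 [1, 1, 1, 0],
 [1, 1, 0, 0],
 [-1, -1, 1, 1]]
  V a = (-2, -3, -1, -1)
Solving gives a = (-2, 1, -2, 0).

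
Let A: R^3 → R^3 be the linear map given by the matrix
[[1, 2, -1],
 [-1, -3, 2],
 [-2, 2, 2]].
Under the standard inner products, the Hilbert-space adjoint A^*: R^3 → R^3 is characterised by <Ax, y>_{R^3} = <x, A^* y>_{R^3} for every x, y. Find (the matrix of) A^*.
A^* = A^T =
[[1, -1, -2],
 [2, -3, 2],
 [-1, 2, 2]]

For real matrices with standard dot products, the defining identity <Ax, y> = <x, A^* y> gives (Ax)^T y = x^T (A^*) y, i.e. x^T A^T y = x^T (A^*) y. Since this holds for all x, y, we must have A^* = A^T. Therefore
A^* =
[[1, -1, -2],
 [2, -3, 2],
 [-1, 2, 2]].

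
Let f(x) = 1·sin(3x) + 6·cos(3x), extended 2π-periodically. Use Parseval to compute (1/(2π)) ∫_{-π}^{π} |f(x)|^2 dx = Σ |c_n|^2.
Σ |c_n|^2 = 37/2

Expand |f|^2 and use orthogonality of {sin(nx), cos(mx)} on [-π, π]:
  ∫_{-π}^{π} sin(nx)^2 dx = π, ∫ cos(mx)^2 dx = π, and cross terms integrate to 0.
So ∫_{-π}^{π} f(x)^2 dx = 1^2 · π + 6^2 · π = (1 + 36)π.
Divide by 2π: (1 + 36)/2 = 37/2.
By Parseval, this equals Σ |c_n|^2.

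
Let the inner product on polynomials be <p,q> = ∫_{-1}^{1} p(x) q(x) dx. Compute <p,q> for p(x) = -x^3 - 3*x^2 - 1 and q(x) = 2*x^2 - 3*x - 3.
<p,q> = 142/15

Expand the product: p(x)·q(x) = -2*x^5 - 3*x^4 + 12*x^3 + 7*x^2 + 3*x + 3.
∫_{-1}^{1} of each monomial x^k gives [2/(k+1) if k even, 0 if k odd]. Integrating term-by-term (or equivalently evaluating the antiderivative F(x) = -x^6/3 - 3*x^5/5 + 3*x^4 + 7*x^3/3 + 3*x^2/2 + 3*x at the endpoints):
  F(1) − F(−1) = 89/10 − (-17/30) = 142/15.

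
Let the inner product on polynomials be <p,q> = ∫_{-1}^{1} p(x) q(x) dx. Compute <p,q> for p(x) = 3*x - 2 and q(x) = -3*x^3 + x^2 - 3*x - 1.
<p,q> = -104/15

Expand the product: p(x)·q(x) = -9*x^4 + 9*x^3 - 11*x^2 + 3*x + 2.
∫_{-1}^{1} of each monomial x^k gives [2/(k+1) if k even, 0 if k odd]. Integrating term-by-term (or equivalently evaluating the antiderivative F(x) = -9*x^5/5 + 9*x^4/4 - 11*x^3/3 + 3*x^2/2 + 2*x at the endpoints):
  F(1) − F(−1) = 17/60 − (433/60) = -104/15.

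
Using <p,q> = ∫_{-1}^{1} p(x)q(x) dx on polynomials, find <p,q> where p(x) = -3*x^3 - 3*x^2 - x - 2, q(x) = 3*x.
<p,q> = -28/5

Expand the product: p(x)·q(x) = -9*x^4 - 9*x^3 - 3*x^2 - 6*x.
∫_{-1}^{1} of each monomial x^k gives [2/(k+1) if k even, 0 if k odd]. Integrating term-by-term (or equivalently evaluating the antiderivative F(x) = -9*x^5/5 - 9*x^4/4 - x^3 - 3*x^2 at the endpoints):
  F(1) − F(−1) = -161/20 − (-49/20) = -28/5.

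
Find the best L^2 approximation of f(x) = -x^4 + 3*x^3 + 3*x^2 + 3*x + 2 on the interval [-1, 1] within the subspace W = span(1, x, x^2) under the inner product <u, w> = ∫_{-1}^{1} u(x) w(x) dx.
g(x) = 15*x^2/7 + 24*x/5 + 73/35

The best approximation g ∈ W is the orthogonal projection of f onto W. Writing g = a_0 + a_1 x + a_2 x^2, the coefficients solve the normal equations G · a = b where
  G_{ij} = <φ_i, φ_j> and b_i = <f, φ_i>, with φ_0 = 1, φ_1 = x, φ_2 = x^2.
G =
  [2, 0, 2/3]
  [0, 2/3, 0]
  [2/3, 0, 2/5],
b = (28/5, 16/5, 236/105).
Solving gives a_0 = 73/35, a_1 = 24/5, a_2 = 15/7, so
  g(x) = 15*x^2/7 + 24*x/5 + 73/35.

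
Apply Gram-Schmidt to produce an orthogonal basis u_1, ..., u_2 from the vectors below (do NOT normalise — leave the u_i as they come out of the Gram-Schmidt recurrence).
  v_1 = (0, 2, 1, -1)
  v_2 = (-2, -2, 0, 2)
Orthogonal basis:
  u_1 = (0, 2, 1, -1)
  u_2 = (-2, 0, 1, 1)

Apply the Gram-Schmidt recurrence
  u_1 = v_1
  u_i = v_i − Σ_{j<i} ((v_i · u_j) / (u_j · u_j)) · u_j.

Step by step this gives:
  u_1 = (0, 2, 1, -1)
  u_2 = (-2, 0, 1, 1)

Orthogonality check:
  u_2 · u_1 = 0 (should be 0)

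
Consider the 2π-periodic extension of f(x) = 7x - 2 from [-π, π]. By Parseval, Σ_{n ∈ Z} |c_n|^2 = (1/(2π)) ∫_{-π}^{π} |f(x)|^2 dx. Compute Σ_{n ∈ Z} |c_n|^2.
Σ |c_n|^2 = 49π^2/3 + 4

Expand and integrate term by term over [-π, π]:
  ∫ (7x)^2 dx = 49·(2π^3/3); ∫ 2·7·(-2)·x dx = 0 (odd integrand); ∫ (-2)^2 dx = 4·2π.
So (1/(2π)) ∫_{-π}^{π} (7x - 2)^2 dx = 49π^2/3 + 4 = 49π^2/3 + 4.
Parseval ⇒ Σ |c_n|^2 = 49π^2/3 + 4.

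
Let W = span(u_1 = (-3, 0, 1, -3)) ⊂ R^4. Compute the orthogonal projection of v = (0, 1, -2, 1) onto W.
proj_W(v) = (15/19, 0, -5/19, 15/19)

Set up U = [u_1 | ... | u_1] ∈ R^(4×1). The projector onto W = col(U) is P = U (U^T U)^(-1) U^T.
Compute U^T U =
  [19],
and U^T v = (-5).
Solve U^T U · c = U^T v for the coefficients: c = (-5/19). The projection is proj_W(v) = U c.
Check: (v - proj_W(v)) · u_1 = 0  (should be 0).
Result: proj_W(v) = (15/19, 0, -5/19, 15/19).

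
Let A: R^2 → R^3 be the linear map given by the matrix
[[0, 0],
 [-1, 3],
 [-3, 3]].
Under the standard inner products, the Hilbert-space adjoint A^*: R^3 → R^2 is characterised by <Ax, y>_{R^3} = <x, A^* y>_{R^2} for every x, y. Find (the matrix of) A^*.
A^* = A^T =
[[0, -1, -3],
 [0, 3, 3]]

For real matrices with standard dot products, the defining identity <Ax, y> = <x, A^* y> gives (Ax)^T y = x^T (A^*) y, i.e. x^T A^T y = x^T (A^*) y. Since this holds for all x, y, we must have A^* = A^T. Therefore
A^* =
[[0, -1, -3],
 [0, 3, 3]].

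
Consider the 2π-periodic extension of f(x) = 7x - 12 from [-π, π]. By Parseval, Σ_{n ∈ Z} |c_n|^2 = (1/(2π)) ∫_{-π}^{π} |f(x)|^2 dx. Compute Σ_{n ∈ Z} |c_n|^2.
Σ |c_n|^2 = 49π^2/3 + 144

Expand and integrate term by term over [-π, π]:
  ∫ (7x)^2 dx = 49·(2π^3/3); ∫ 2·7·(-12)·x dx = 0 (odd integrand); ∫ (-12)^2 dx = 144·2π.
So (1/(2π)) ∫_{-π}^{π} (7x - 12)^2 dx = 49π^2/3 + 144 = 49π^2/3 + 144.
Parseval ⇒ Σ |c_n|^2 = 49π^2/3 + 144.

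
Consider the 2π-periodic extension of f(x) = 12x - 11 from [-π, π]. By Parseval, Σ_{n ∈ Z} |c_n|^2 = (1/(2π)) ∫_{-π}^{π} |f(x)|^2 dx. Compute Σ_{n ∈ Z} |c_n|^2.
Σ |c_n|^2 = 48π^2 + 121

Expand and integrate term by term over [-π, π]:
  ∫ (12x)^2 dx = 144·(2π^3/3); ∫ 2·12·(-11)·x dx = 0 (odd integrand); ∫ (-11)^2 dx = 121·2π.
So (1/(2π)) ∫_{-π}^{π} (12x - 11)^2 dx = 144π^2/3 + 121 = 48π^2 + 121.
Parseval ⇒ Σ |c_n|^2 = 48π^2 + 121.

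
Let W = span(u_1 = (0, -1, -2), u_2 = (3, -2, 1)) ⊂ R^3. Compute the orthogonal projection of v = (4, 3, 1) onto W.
proj_W(v) = (3/2, 0, 5/2)

Set up U = [u_1 | ... | u_2] ∈ R^(3×2). The projector onto W = col(U) is P = U (U^T U)^(-1) U^T.
Compute U^T U =
  [5, 0]
  [0, 14],
and U^T v = (-5, 7).
Solve U^T U · c = U^T v for the coefficients: c = (-1, 1/2). The projection is proj_W(v) = U c.
Check: (v - proj_W(v)) · u_1 = 0  (should be 0).
Check: (v - proj_W(v)) · u_2 = 0  (should be 0).
Result: proj_W(v) = (3/2, 0, 5/2).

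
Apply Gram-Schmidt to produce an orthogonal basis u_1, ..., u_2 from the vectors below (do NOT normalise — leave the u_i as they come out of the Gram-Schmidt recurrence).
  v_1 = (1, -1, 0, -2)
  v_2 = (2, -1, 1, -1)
Orthogonal basis:
  u_1 = (1, -1, 0, -2)
  u_2 = (7/6, -1/6, 1, 2/3)

Apply the Gram-Schmidt recurrence
  u_1 = v_1
  u_i = v_i − Σ_{j<i} ((v_i · u_j) / (u_j · u_j)) · u_j.

Step by step this gives:
  u_1 = (1, -1, 0, -2)
  u_2 = (7/6, -1/6, 1, 2/3)

Orthogonality check:
  u_2 · u_1 = 0 (should be 0)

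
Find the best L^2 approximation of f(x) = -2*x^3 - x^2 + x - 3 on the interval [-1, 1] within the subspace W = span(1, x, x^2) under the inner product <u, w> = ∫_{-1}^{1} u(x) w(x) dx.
g(x) = -x^2 - x/5 - 3

The best approximation g ∈ W is the orthogonal projection of f onto W. Writing g = a_0 + a_1 x + a_2 x^2, the coefficients solve the normal equations G · a = b where
  G_{ij} = <φ_i, φ_j> and b_i = <f, φ_i>, with φ_0 = 1, φ_1 = x, φ_2 = x^2.
G =
  [2, 0, 2/3]
  [0, 2/3, 0]
  [2/3, 0, 2/5],
b = (-20/3, -2/15, -12/5).
Solving gives a_0 = -3, a_1 = -1/5, a_2 = -1, so
  g(x) = -x^2 - x/5 - 3.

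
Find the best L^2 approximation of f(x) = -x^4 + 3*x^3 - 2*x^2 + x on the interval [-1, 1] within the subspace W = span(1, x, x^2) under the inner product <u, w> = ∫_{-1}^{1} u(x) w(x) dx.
g(x) = -20*x^2/7 + 14*x/5 + 3/35

The best approximation g ∈ W is the orthogonal projection of f onto W. Writing g = a_0 + a_1 x + a_2 x^2, the coefficients solve the normal equations G · a = b where
  G_{ij} = <φ_i, φ_j> and b_i = <f, φ_i>, with φ_0 = 1, φ_1 = x, φ_2 = x^2.
G =
  [2, 0, 2/3]
  [0, 2/3, 0]
  [2/3, 0, 2/5],
b = (-26/15, 28/15, -38/35).
Solving gives a_0 = 3/35, a_1 = 14/5, a_2 = -20/7, so
  g(x) = -20*x^2/7 + 14*x/5 + 3/35.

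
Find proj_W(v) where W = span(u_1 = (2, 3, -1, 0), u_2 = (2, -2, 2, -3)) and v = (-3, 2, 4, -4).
proj_W(v) = (80/139, -190/139, 146/139, -186/139)

Set up U = [u_1 | ... | u_2] ∈ R^(4×2). The projector onto W = col(U) is P = U (U^T U)^(-1) U^T.
Compute U^T U =
  [14, -4]
  [-4, 21],
and U^T v = (-4, 10).
Solve U^T U · c = U^T v for the coefficients: c = (-22/139, 62/139). The projection is proj_W(v) = U c.
Check: (v - proj_W(v)) · u_1 = 0  (should be 0).
Check: (v - proj_W(v)) · u_2 = 0  (should be 0).
Result: proj_W(v) = (80/139, -190/139, 146/139, -186/139).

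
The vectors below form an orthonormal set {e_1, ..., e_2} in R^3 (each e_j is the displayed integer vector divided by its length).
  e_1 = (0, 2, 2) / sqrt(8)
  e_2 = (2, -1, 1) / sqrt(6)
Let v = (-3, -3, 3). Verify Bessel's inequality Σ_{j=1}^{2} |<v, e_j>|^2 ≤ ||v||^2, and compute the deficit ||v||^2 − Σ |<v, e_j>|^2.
Σ |<v, e_j>|^2 = 0; ||v||^2 = 27; deficit = 27

Write each e_j = u_j / sqrt(<u_j, u_j>) where u_j is the displayed integer vector. Then <v, e_j> = <v, u_j> / sqrt(<u_j, u_j>), so |<v, e_j>|^2 = <v, u_j>^2 / <u_j, u_j>.
Coefficients: <v, e_1> = 0/sqrt(8), <v, e_2> = 0/sqrt(6).
Square and sum: Σ |<v, e_j>|^2 = 0.
Compute ||v||^2 = v·v = 27.
Deficit = 27 − 0 = 27 ≥ 0, confirming Bessel's inequality. (The deficit equals ||v − Σ <v,e_j> e_j||^2, the squared distance from v to span{e_j}.)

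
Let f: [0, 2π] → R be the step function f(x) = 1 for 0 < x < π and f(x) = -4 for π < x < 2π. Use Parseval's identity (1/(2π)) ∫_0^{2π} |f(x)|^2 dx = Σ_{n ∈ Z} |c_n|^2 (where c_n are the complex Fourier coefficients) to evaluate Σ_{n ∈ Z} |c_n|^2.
Σ |c_n|^2 = 17/2

Parseval equates the L^2 energy of f (normalised by 1/(2π)) with the ℓ^2 sum of its Fourier coefficients: (1/(2π)) ∫_0^{2π} |f|^2 = Σ |c_n|^2.
Compute the left side: (1/(2π)) [∫_0^π 1^2 dx + ∫_π^{2π} (-4)^2 dx] = (1/(2π)) · (1π + 16π) = (1 + 16)/2 = 17/2.
So Σ_{n ∈ Z} |c_n|^2 = 17/2.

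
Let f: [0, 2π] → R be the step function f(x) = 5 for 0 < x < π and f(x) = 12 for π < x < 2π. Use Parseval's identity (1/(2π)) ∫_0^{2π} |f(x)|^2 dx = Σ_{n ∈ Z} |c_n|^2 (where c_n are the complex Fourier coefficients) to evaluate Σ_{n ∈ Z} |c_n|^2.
Σ |c_n|^2 = 169/2

Parseval equates the L^2 energy of f (normalised by 1/(2π)) with the ℓ^2 sum of its Fourier coefficients: (1/(2π)) ∫_0^{2π} |f|^2 = Σ |c_n|^2.
Compute the left side: (1/(2π)) [∫_0^π 5^2 dx + ∫_π^{2π} 12^2 dx] = (1/(2π)) · (25π + 144π) = (25 + 144)/2 = 169/2.
So Σ_{n ∈ Z} |c_n|^2 = 169/2.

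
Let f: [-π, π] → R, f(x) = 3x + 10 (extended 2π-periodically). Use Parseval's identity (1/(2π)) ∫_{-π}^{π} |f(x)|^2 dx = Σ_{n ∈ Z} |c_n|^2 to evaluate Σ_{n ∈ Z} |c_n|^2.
Σ |c_n|^2 = 3π^2 + 100

Expand and integrate term by term over [-π, π]:
  ∫ (3x)^2 dx = 9·(2π^3/3); ∫ 2·3·(10)·x dx = 0 (odd integrand); ∫ 10^2 dx = 100·2π.
So (1/(2π)) ∫_{-π}^{π} (3x + 10)^2 dx = 9π^2/3 + 100 = 3π^2 + 100.
Parseval ⇒ Σ |c_n|^2 = 3π^2 + 100.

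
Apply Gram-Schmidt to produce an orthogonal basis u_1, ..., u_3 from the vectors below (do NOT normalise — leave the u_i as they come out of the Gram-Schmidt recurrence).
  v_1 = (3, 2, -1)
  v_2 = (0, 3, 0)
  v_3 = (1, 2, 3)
Orthogonal basis:
  u_1 = (3, 2, -1)
  u_2 = (-9/7, 15/7, 3/7)
  u_3 = (1, 0, 3)

Apply the Gram-Schmidt recurrence
  u_1 = v_1
  u_i = v_i − Σ_{j<i} ((v_i · u_j) / (u_j · u_j)) · u_j.

Step by step this gives:
  u_1 = (3, 2, -1)
  u_2 = (-9/7, 15/7, 3/7)
  u_3 = (1, 0, 3)

Orthogonality check:
  u_2 · u_1 = 0 (should be 0)
  u_3 · u_1 = 0 (should be 0)
  u_3 · u_2 = 0 (should be 0)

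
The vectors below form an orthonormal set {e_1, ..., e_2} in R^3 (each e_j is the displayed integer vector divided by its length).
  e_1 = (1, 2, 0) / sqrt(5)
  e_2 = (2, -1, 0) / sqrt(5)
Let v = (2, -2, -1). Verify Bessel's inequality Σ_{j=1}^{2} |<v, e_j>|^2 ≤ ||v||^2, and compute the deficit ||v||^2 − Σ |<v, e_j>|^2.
Σ |<v, e_j>|^2 = 8; ||v||^2 = 9; deficit = 1

Write each e_j = u_j / sqrt(<u_j, u_j>) where u_j is the displayed integer vector. Then <v, e_j> = <v, u_j> / sqrt(<u_j, u_j>), so |<v, e_j>|^2 = <v, u_j>^2 / <u_j, u_j>.
Coefficients: <v, e_1> = -2/sqrt(5), <v, e_2> = 6/sqrt(5).
Square and sum: Σ |<v, e_j>|^2 = 8.
Compute ||v||^2 = v·v = 9.
Deficit = 9 − 8 = 1 ≥ 0, confirming Bessel's inequality. (The deficit equals ||v − Σ <v,e_j> e_j||^2, the squared distance from v to span{e_j}.)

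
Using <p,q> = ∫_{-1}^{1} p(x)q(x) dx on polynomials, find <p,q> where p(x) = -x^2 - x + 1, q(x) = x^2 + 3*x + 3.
<p,q> = 34/15

Expand the product: p(x)·q(x) = -x^4 - 4*x^3 - 5*x^2 + 3.
∫_{-1}^{1} of each monomial x^k gives [2/(k+1) if k even, 0 if k odd]. Integrating term-by-term (or equivalently evaluating the antiderivative F(x) = -x^5/5 - x^4 - 5*x^3/3 + 3*x at the endpoints):
  F(1) − F(−1) = 2/15 − (-32/15) = 34/15.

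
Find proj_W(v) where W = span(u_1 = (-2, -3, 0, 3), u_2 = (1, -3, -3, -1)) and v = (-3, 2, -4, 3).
proj_W(v) = (-99/106, -54/53, 27/106, 72/53)

Set up U = [u_1 | ... | u_2] ∈ R^(4×2). The projector onto W = col(U) is P = U (U^T U)^(-1) U^T.
Compute U^T U =
  [22, 4]
  [4, 20],
and U^T v = (9, 0).
Solve U^T U · c = U^T v for the coefficients: c = (45/106, -9/106). The projection is proj_W(v) = U c.
Check: (v - proj_W(v)) · u_1 = 0  (should be 0).
Check: (v - proj_W(v)) · u_2 = 0  (should be 0).
Result: proj_W(v) = (-99/106, -54/53, 27/106, 72/53).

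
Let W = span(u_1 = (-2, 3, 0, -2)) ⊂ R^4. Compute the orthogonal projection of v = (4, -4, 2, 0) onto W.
proj_W(v) = (40/17, -60/17, 0, 40/17)

Set up U = [u_1 | ... | u_1] ∈ R^(4×1). The projector onto W = col(U) is P = U (U^T U)^(-1) U^T.
Compute U^T U =
  [17],
and U^T v = (-20).
Solve U^T U · c = U^T v for the coefficients: c = (-20/17). The projection is proj_W(v) = U c.
Check: (v - proj_W(v)) · u_1 = 0  (should be 0).
Result: proj_W(v) = (40/17, -60/17, 0, 40/17).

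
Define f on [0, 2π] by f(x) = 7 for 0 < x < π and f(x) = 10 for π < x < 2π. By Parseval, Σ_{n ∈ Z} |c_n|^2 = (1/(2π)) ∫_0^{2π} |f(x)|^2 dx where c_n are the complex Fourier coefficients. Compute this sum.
Σ |c_n|^2 = 149/2

Parseval equates the L^2 energy of f (normalised by 1/(2π)) with the ℓ^2 sum of its Fourier coefficients: (1/(2π)) ∫_0^{2π} |f|^2 = Σ |c_n|^2.
Compute the left side: (1/(2π)) [∫_0^π 7^2 dx + ∫_π^{2π} 10^2 dx] = (1/(2π)) · (49π + 100π) = (49 + 100)/2 = 149/2.
So Σ_{n ∈ Z} |c_n|^2 = 149/2.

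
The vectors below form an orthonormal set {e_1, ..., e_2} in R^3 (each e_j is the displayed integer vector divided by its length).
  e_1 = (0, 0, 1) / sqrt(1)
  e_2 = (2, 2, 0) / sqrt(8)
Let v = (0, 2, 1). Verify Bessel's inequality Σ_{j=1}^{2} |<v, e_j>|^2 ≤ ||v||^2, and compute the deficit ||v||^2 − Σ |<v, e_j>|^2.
Σ |<v, e_j>|^2 = 3; ||v||^2 = 5; deficit = 2

Write each e_j = u_j / sqrt(<u_j, u_j>) where u_j is the displayed integer vector. Then <v, e_j> = <v, u_j> / sqrt(<u_j, u_j>), so |<v, e_j>|^2 = <v, u_j>^2 / <u_j, u_j>.
Coefficients: <v, e_1> = 1/sqrt(1), <v, e_2> = 4/sqrt(8).
Square and sum: Σ |<v, e_j>|^2 = 3.
Compute ||v||^2 = v·v = 5.
Deficit = 5 − 3 = 2 ≥ 0, confirming Bessel's inequality. (The deficit equals ||v − Σ <v,e_j> e_j||^2, the squared distance from v to span{e_j}.)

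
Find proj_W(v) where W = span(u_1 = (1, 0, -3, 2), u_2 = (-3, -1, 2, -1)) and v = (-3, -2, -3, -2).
proj_W(v) = (-253/89, -120/89, -81/89, 94/89)

Set up U = [u_1 | ... | u_2] ∈ R^(4×2). The projector onto W = col(U) is P = U (U^T U)^(-1) U^T.
Compute U^T U =
  [14, -11]
  [-11, 15],
and U^T v = (2, 7).
Solve U^T U · c = U^T v for the coefficients: c = (107/89, 120/89). The projection is proj_W(v) = U c.
Check: (v - proj_W(v)) · u_1 = 0  (should be 0).
Check: (v - proj_W(v)) · u_2 = 0  (should be 0).
Result: proj_W(v) = (-253/89, -120/89, -81/89, 94/89).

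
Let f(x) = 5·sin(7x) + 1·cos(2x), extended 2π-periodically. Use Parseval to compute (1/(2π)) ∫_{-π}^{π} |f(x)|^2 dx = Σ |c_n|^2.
Σ |c_n|^2 = 13

Expand |f|^2 and use orthogonality of {sin(nx), cos(mx)} on [-π, π]:
  ∫_{-π}^{π} sin(nx)^2 dx = π, ∫ cos(mx)^2 dx = π, and cross terms integrate to 0.
So ∫_{-π}^{π} f(x)^2 dx = 5^2 · π + 1^2 · π = (25 + 1)π.
Divide by 2π: (25 + 1)/2 = 13.
By Parseval, this equals Σ |c_n|^2.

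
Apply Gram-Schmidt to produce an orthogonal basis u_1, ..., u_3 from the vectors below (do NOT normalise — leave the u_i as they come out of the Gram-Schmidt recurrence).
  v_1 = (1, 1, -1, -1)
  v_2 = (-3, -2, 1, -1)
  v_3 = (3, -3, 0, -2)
Orthogonal basis:
  u_1 = (1, 1, -1, -1)
  u_2 = (-7/4, -3/4, -1/4, -9/4)
  u_3 = (14/5, -118/35, 19/35, -39/35)

Apply the Gram-Schmidt recurrence
  u_1 = v_1
  u_i = v_i − Σ_{j<i} ((v_i · u_j) / (u_j · u_j)) · u_j.

Step by step this gives:
  u_1 = (1, 1, -1, -1)
  u_2 = (-7/4, -3/4, -1/4, -9/4)
  u_3 = (14/5, -118/35, 19/35, -39/35)

Orthogonality check:
  u_2 · u_1 = 0 (should be 0)
  u_3 · u_1 = 0 (should be 0)
  u_3 · u_2 = 0 (should be 0)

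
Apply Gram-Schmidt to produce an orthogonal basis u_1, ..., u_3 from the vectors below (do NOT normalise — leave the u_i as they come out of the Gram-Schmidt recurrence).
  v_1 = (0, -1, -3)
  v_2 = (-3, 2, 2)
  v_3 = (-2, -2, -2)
Orthogonal basis:
  u_1 = (0, -1, -3)
  u_2 = (-3, 6/5, -2/5)
  u_3 = (-40/53, -90/53, 30/53)

Apply the Gram-Schmidt recurrence
  u_1 = v_1
  u_i = v_i − Σ_{j<i} ((v_i · u_j) / (u_j · u_j)) · u_j.

Step by step this gives:
  u_1 = (0, -1, -3)
  u_2 = (-3, 6/5, -2/5)
  u_3 = (-40/53, -90/53, 30/53)

Orthogonality check:
  u_2 · u_1 = 0 (should be 0)
  u_3 · u_1 = 0 (should be 0)
  u_3 · u_2 = 0 (should be 0)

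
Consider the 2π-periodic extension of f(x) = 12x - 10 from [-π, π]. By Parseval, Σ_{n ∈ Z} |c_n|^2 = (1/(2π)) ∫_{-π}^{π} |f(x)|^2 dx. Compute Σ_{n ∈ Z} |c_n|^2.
Σ |c_n|^2 = 48π^2 + 100

Expand and integrate term by term over [-π, π]:
  ∫ (12x)^2 dx = 144·(2π^3/3); ∫ 2·12·(-10)·x dx = 0 (odd integrand); ∫ (-10)^2 dx = 100·2π.
So (1/(2π)) ∫_{-π}^{π} (12x - 10)^2 dx = 144π^2/3 + 100 = 48π^2 + 100.
Parseval ⇒ Σ |c_n|^2 = 48π^2 + 100.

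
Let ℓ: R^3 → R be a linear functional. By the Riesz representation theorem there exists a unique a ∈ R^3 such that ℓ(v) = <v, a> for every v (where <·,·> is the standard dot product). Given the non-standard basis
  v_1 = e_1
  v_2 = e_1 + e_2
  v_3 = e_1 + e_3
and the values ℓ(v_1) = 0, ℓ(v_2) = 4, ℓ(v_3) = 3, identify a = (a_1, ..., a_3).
a = (0, 4, 3)

Write a = (a_1, ..., a_3) in the standard basis. For each basis vector v_i, ℓ(v_i) = <v_i, a> is a linear equation in the a_j's. Collect the n equations into a matrix system V a = ℓ, where row i of V is v_i (expressed in the standard basis). Since V is invertible (lower-triangular with 1s on the diagonal, up to permutation), solve by back-substitution:
  V =
[[1, 0, 0],
 [1, 1, 0],
 [1, 0, 1]]
  V a = (0, 4, 3)
Solving gives a = (0, 4, 3).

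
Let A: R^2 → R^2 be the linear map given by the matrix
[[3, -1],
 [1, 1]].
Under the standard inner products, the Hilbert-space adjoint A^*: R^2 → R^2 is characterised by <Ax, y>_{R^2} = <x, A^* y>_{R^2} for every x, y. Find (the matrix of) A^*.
A^* = A^T =
[[3, 1],
 [-1, 1]]

For real matrices with standard dot products, the defining identity <Ax, y> = <x, A^* y> gives (Ax)^T y = x^T (A^*) y, i.e. x^T A^T y = x^T (A^*) y. Since this holds for all x, y, we must have A^* = A^T. Therefore
A^* =
[[3, 1],
 [-1, 1]].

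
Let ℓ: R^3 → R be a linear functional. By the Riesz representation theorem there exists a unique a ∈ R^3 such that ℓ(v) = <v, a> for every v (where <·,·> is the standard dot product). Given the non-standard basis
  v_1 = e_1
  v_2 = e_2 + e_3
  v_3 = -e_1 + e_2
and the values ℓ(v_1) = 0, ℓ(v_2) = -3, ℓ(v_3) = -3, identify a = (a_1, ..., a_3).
a = (0, -3, 0)

Write a = (a_1, ..., a_3) in the standard basis. For each basis vector v_i, ℓ(v_i) = <v_i, a> is a linear equation in the a_j's. Collect the n equations into a matrix system V a = ℓ, where row i of V is v_i (expressed in the standard basis). Since V is invertible (lower-triangular with 1s on the diagonal, up to permutation), solve by back-substitution:
  V =
[[1, 0, 0],
 [0, 1, 1],
 [-1, 1, 0]]
  V a = (0, -3, -3)
Solving gives a = (0, -3, 0).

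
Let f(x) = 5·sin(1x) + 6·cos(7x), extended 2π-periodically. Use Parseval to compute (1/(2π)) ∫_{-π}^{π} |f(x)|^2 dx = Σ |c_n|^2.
Σ |c_n|^2 = 61/2

Expand |f|^2 and use orthogonality of {sin(nx), cos(mx)} on [-π, π]:
  ∫_{-π}^{π} sin(nx)^2 dx = π, ∫ cos(mx)^2 dx = π, and cross terms integrate to 0.
So ∫_{-π}^{π} f(x)^2 dx = 5^2 · π + 6^2 · π = (25 + 36)π.
Divide by 2π: (25 + 36)/2 = 61/2.
By Parseval, this equals Σ |c_n|^2.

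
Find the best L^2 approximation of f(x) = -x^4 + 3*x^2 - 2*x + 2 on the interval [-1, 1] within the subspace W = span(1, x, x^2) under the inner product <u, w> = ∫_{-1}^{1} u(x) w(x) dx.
g(x) = 15*x^2/7 - 2*x + 73/35

The best approximation g ∈ W is the orthogonal projection of f onto W. Writing g = a_0 + a_1 x + a_2 x^2, the coefficients solve the normal equations G · a = b where
  G_{ij} = <φ_i, φ_j> and b_i = <f, φ_i>, with φ_0 = 1, φ_1 = x, φ_2 = x^2.
G =
  [2, 0, 2/3]
  [0, 2/3, 0]
  [2/3, 0, 2/5],
b = (28/5, -4/3, 236/105).
Solving gives a_0 = 73/35, a_1 = -2, a_2 = 15/7, so
  g(x) = 15*x^2/7 - 2*x + 73/35.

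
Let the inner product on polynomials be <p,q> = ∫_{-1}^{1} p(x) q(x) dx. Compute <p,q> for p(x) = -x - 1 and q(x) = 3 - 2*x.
<p,q> = -14/3

Expand the product: p(x)·q(x) = 2*x^2 - x - 3.
∫_{-1}^{1} of each monomial x^k gives [2/(k+1) if k even, 0 if k odd]. Integrating term-by-term (or equivalently evaluating the antiderivative F(x) = 2*x^3/3 - x^2/2 - 3*x at the endpoints):
  F(1) − F(−1) = -17/6 − (11/6) = -14/3.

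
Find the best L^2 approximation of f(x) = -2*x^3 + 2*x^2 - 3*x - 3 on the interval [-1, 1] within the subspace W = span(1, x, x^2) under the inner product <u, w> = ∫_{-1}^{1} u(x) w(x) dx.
g(x) = 2*x^2 - 21*x/5 - 3

The best approximation g ∈ W is the orthogonal projection of f onto W. Writing g = a_0 + a_1 x + a_2 x^2, the coefficients solve the normal equations G · a = b where
  G_{ij} = <φ_i, φ_j> and b_i = <f, φ_i>, with φ_0 = 1, φ_1 = x, φ_2 = x^2.
G =
  [2, 0, 2/3]
  [0, 2/3, 0]
  [2/3, 0, 2/5],
b = (-14/3, -14/5, -6/5).
Solving gives a_0 = -3, a_1 = -21/5, a_2 = 2, so
  g(x) = 2*x^2 - 21*x/5 - 3.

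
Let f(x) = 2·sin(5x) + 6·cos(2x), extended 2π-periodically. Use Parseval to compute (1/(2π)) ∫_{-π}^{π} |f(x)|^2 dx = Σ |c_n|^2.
Σ |c_n|^2 = 20

Expand |f|^2 and use orthogonality of {sin(nx), cos(mx)} on [-π, π]:
  ∫_{-π}^{π} sin(nx)^2 dx = π, ∫ cos(mx)^2 dx = π, and cross terms integrate to 0.
So ∫_{-π}^{π} f(x)^2 dx = 2^2 · π + 6^2 · π = (4 + 36)π.
Divide by 2π: (4 + 36)/2 = 20.
By Parseval, this equals Σ |c_n|^2.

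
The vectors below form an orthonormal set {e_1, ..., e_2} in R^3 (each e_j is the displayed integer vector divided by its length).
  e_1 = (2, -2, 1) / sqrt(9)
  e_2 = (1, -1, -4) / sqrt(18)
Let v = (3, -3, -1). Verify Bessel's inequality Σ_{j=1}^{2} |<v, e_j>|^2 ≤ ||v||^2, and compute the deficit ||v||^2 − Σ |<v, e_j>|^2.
Σ |<v, e_j>|^2 = 19; ||v||^2 = 19; deficit = 0

Write each e_j = u_j / sqrt(<u_j, u_j>) where u_j is the displayed integer vector. Then <v, e_j> = <v, u_j> / sqrt(<u_j, u_j>), so |<v, e_j>|^2 = <v, u_j>^2 / <u_j, u_j>.
Coefficients: <v, e_1> = 11/sqrt(9), <v, e_2> = 10/sqrt(18).
Square and sum: Σ |<v, e_j>|^2 = 19.
Compute ||v||^2 = v·v = 19.
Deficit = 19 − 19 = 0 ≥ 0, confirming Bessel's inequality. (The deficit equals ||v − Σ <v,e_j> e_j||^2, the squared distance from v to span{e_j}.)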